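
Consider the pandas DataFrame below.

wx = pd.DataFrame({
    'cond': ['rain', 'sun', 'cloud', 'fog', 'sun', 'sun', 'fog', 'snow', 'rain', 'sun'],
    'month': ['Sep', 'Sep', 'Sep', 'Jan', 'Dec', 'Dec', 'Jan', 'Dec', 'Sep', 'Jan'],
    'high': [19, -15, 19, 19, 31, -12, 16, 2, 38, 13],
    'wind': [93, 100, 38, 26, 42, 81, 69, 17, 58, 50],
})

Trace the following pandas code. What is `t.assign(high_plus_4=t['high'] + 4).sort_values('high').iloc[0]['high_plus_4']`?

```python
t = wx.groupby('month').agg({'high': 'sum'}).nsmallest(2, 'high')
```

25

group by month, sum of high:
       high
month      
Dec      21
Jan      48
Sep      61
take 2 rows with smallest high:
       high
month      
Dec      21
Jan      48
add column high_plus_4 = t['high'] + 4:
       high  high_plus_4
month                   
Dec      21           25
Jan      48           52
sort by high:
       high  high_plus_4
month                   
Dec      21           25
Jan      48           52
The value at position 0, column 'high_plus_4' is 25.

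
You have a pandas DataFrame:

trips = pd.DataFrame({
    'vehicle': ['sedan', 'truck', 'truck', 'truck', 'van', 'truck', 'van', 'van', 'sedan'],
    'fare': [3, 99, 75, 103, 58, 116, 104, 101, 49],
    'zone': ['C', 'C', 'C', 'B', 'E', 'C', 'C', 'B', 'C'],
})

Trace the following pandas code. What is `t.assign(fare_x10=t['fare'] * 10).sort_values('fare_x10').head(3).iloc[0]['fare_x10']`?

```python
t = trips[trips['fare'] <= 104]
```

30

filter rows where fare <= 104:
  vehicle  fare zone
0   sedan     3    C
1   truck    99    C
2   truck    75    C
3   truck   103    B
4     van    58    E
6     van   104    C
7     van   101    B
8   sedan    49    C
add column fare_x10 = t['fare'] * 10:
  vehicle  fare zone  fare_x10
0   sedan     3    C        30
1   truck    99    C       990
2   truck    75    C       750
3   truck   103    B      1030
4     van    58    E       580
6     van   104    C      1040
7     van   101    B      1010
8   sedan    49    C       490
sort by fare_x10:
  vehicle  fare zone  fare_x10
0   sedan     3    C        30
8   sedan    49    C       490
4     van    58    E       580
2   truck    75    C       750
1   truck    99    C       990
7     van   101    B      1010
3   truck   103    B      1030
6     van   104    C      1040
take first 3 rows:
  vehicle  fare zone  fare_x10
0   sedan     3    C        30
8   sedan    49    C       490
4     van    58    E       580
So iloc[0]['fare_x10'] = 30.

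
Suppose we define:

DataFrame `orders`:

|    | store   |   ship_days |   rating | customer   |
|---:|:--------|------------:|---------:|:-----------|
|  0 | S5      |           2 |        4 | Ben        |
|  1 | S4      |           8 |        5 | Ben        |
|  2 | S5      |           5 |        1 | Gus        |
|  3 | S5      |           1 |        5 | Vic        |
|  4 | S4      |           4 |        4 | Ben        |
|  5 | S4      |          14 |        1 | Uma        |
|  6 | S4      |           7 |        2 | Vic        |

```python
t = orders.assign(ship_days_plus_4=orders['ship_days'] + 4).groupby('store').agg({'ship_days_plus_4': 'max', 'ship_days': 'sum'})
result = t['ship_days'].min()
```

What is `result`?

8

add column ship_days_plus_4 = orders['ship_days'] + 4:
  store  ship_days  rating customer  ship_days_plus_4
0    S5          2       4      Ben                 6
1    S4          8       5      Ben                12
2    S5          5       1      Gus                 9
3    S5          1       5      Vic                 5
4    S4          4       4      Ben                 8
5    S4         14       1      Uma                18
6    S4          7       2      Vic                11
group by store: max(ship_days_plus_4), sum(ship_days):
       ship_days_plus_4  ship_days
store                             
S4                   18         33
S5                    9          8
The min of column 'ship_days' is 8.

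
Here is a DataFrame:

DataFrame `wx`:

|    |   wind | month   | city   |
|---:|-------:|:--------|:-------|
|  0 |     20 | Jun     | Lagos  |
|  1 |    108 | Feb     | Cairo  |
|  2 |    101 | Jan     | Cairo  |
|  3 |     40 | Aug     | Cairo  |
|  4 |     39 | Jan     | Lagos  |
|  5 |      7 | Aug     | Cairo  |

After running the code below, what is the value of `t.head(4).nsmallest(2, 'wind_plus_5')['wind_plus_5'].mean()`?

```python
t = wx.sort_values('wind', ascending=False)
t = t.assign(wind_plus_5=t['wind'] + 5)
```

sort by wind descending:
   wind month   city
1   108   Feb  Cairo
2   101   Jan  Cairo
3    40   Aug  Cairo
4    39   Jan  Lagos
0    20   Jun  Lagos
5     7   Aug  Cairo
add column wind_plus_5 = t['wind'] + 5:
   wind month   city  wind_plus_5
1   108   Feb  Cairo          113
2   101   Jan  Cairo          106
3    40   Aug  Cairo           45
4    39   Jan  Lagos           44
0    20   Jun  Lagos           25
5     7   Aug  Cairo           12
take first 4 rows:
   wind month   city  wind_plus_5
1   108   Feb  Cairo          113
2   101   Jan  Cairo          106
3    40   Aug  Cairo           45
4    39   Jan  Lagos           44
take 2 rows with smallest wind_plus_5:
   wind month   city  wind_plus_5
4    39   Jan  Lagos           44
3    40   Aug  Cairo           45
mean of column 'wind_plus_5' → 44.5

44.5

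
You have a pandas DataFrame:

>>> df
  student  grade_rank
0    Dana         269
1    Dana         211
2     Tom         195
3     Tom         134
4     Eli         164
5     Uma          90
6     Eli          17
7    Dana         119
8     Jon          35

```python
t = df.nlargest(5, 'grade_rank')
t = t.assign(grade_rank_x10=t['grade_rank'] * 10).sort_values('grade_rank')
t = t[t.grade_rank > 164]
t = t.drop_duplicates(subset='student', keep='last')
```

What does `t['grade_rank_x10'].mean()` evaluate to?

2320.0

take 5 rows with largest grade_rank:
  student  grade_rank
0    Dana         269
1    Dana         211
2     Tom         195
4     Eli         164
3     Tom         134
add column grade_rank_x10 = t['grade_rank'] * 10:
  student  grade_rank  grade_rank_x10
0    Dana         269            2690
1    Dana         211            2110
2     Tom         195            1950
4     Eli         164            1640
3     Tom         134            1340
sort by grade_rank:
  student  grade_rank  grade_rank_x10
3     Tom         134            1340
4     Eli         164            1640
2     Tom         195            1950
1    Dana         211            2110
0    Dana         269            2690
filter rows where grade_rank > 164:
  student  grade_rank  grade_rank_x10
2     Tom         195            1950
1    Dana         211            2110
0    Dana         269            2690
drop duplicate student (keep=last):
  student  grade_rank  grade_rank_x10
2     Tom         195            1950
0    Dana         269            2690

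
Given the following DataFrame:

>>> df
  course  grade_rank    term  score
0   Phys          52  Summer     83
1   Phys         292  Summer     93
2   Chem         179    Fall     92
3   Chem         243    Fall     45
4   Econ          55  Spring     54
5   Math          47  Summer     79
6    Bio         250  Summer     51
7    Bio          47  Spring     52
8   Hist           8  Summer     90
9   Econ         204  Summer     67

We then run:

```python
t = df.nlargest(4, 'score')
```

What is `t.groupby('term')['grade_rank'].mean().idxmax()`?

take 4 rows with largest score:
  course  grade_rank    term  score
1   Phys         292  Summer     93
2   Chem         179    Fall     92
8   Hist           8  Summer     90
0   Phys          52  Summer     83
group by term, mean of grade_rank:
term
Fall      179.000000
Summer    117.333333
Name: grade_rank, dtype: float64
Then the label with the largest value: Fall

Fall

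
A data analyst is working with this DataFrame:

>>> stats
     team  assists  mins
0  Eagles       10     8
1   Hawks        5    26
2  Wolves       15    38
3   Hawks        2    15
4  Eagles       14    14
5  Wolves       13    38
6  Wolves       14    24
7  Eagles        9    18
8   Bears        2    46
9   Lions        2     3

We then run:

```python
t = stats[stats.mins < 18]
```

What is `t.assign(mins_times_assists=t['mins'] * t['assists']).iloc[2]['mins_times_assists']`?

196

filter rows where mins < 18:
     team  assists  mins
0  Eagles       10     8
3   Hawks        2    15
4  Eagles       14    14
9   Lions        2     3
add column mins_times_assists = t['mins'] * t['assists']:
     team  assists  mins  mins_times_assists
0  Eagles       10     8                  80
3   Hawks        2    15                  30
4  Eagles       14    14                 196
9   Lions        2     3                   6
Reading off the value at position 2, column 'mins_times_assists', we get 196.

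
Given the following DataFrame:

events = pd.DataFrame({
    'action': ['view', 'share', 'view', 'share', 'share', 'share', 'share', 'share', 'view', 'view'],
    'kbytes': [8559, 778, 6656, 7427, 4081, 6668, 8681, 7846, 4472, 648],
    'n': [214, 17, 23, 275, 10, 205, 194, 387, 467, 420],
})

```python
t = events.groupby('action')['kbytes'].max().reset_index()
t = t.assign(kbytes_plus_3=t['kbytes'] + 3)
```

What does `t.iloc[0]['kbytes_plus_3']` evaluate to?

8684

group by action, max of kbytes:
action
share    8681
view     8559
Name: kbytes, dtype: int64
reset_index():
  action  kbytes
0  share    8681
1   view    8559
add column kbytes_plus_3 = t['kbytes'] + 3:
  action  kbytes  kbytes_plus_3
0  share    8681           8684
1   view    8559           8562
Taking the value at position 0, column 'kbytes_plus_3' gives 8684.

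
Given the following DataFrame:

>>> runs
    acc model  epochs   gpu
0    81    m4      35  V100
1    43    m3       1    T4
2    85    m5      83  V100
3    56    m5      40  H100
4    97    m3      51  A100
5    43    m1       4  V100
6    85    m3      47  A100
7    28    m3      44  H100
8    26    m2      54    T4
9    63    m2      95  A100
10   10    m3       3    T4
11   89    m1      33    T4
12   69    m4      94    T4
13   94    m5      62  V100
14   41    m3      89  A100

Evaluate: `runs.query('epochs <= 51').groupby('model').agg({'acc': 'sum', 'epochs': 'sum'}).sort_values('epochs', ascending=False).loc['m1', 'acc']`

filter rows where epochs <= 51:
    acc model  epochs   gpu
0    81    m4      35  V100
1    43    m3       1    T4
3    56    m5      40  H100
4    97    m3      51  A100
5    43    m1       4  V100
6    85    m3      47  A100
7    28    m3      44  H100
10   10    m3       3    T4
11   89    m1      33    T4
group by model: sum(acc), sum(epochs):
       acc  epochs
model             
m1     132      37
m3     263     146
m4      81      35
m5      56      40
sort by epochs descending:
       acc  epochs
model             
m3     263     146
m5      56      40
m1     132      37
m4      81      35

132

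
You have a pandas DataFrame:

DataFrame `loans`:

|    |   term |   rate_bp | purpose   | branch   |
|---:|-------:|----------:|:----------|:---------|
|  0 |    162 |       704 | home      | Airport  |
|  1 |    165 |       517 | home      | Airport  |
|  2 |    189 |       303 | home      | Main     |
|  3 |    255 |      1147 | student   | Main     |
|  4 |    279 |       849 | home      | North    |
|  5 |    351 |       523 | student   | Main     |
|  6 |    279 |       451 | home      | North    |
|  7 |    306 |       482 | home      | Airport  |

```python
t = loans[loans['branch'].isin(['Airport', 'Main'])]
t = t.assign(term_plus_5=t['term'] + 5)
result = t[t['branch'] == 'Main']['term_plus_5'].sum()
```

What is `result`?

filter rows where branch in ['Airport', 'Main']:
   term  rate_bp  purpose   branch
0   162      704     home  Airport
1   165      517     home  Airport
2   189      303     home     Main
3   255     1147  student     Main
5   351      523  student     Main
7   306      482     home  Airport
add column term_plus_5 = t['term'] + 5:
   term  rate_bp  purpose   branch  term_plus_5
0   162      704     home  Airport          167
1   165      517     home  Airport          170
2   189      303     home     Main          194
3   255     1147  student     Main          260
5   351      523  student     Main          356
7   306      482     home  Airport          311
filter rows where branch == 'Main':
   term  rate_bp  purpose branch  term_plus_5
2   189      303     home   Main          194
3   255     1147  student   Main          260
5   351      523  student   Main          356
Reading off the sum of column 'term_plus_5', we get 810.

810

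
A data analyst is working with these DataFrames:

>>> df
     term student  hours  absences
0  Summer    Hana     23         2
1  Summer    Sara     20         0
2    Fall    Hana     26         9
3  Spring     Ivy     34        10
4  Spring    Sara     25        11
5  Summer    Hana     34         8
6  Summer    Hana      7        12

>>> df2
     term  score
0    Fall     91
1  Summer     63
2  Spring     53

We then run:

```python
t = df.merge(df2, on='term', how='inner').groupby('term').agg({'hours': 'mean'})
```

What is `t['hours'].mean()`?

merge on 'term' (how='inner') → 7 rows:
     term student  hours  absences  score
0  Summer    Hana     23         2     63
1  Summer    Sara     20         0     63
2    Fall    Hana     26         9     91
3  Spring     Ivy     34        10     53
4  Spring    Sara     25        11     53
5  Summer    Hana     34         8     63
6  Summer    Hana      7        12     63
group by term, mean of hours:
        hours
term         
Fall     26.0
Spring   29.5
Summer   21.0

25.5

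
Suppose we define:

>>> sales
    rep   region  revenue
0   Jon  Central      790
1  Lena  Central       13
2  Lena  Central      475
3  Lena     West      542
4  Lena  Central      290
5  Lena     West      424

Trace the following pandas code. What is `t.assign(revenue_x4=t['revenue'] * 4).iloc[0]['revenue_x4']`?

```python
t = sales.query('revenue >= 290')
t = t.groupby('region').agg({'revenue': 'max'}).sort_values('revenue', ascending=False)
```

filter rows where revenue >= 290:
    rep   region  revenue
0   Jon  Central      790
2  Lena  Central      475
3  Lena     West      542
4  Lena  Central      290
5  Lena     West      424
group by region, max of revenue:
         revenue
region          
Central      790
West         542
sort by revenue descending:
         revenue
region          
Central      790
West         542
add column revenue_x4 = t['revenue'] * 4:
         revenue  revenue_x4
region                      
Central      790        3160
West         542        2168
value at position 0, column 'revenue_x4' → 3160

3160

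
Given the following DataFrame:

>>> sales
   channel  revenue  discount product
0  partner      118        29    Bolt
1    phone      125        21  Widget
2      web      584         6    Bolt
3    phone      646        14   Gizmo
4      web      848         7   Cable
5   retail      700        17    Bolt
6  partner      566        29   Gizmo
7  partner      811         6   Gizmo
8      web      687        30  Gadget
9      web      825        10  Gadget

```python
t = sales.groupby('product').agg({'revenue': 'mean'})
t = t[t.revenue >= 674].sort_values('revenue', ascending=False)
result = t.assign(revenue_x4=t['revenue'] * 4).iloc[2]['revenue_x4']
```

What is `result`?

group by product, mean of revenue:
            revenue
product            
Bolt     467.333333
Cable    848.000000
Gadget   756.000000
Gizmo    674.333333
Widget   125.000000
filter rows where revenue >= 674:
            revenue
product            
Cable    848.000000
Gadget   756.000000
Gizmo    674.333333
sort by revenue descending:
            revenue
product            
Cable    848.000000
Gadget   756.000000
Gizmo    674.333333
add column revenue_x4 = t['revenue'] * 4:
            revenue   revenue_x4
product                         
Cable    848.000000  3392.000000
Gadget   756.000000  3024.000000
Gizmo    674.333333  2697.333333
So iloc[2]['revenue_x4'] = 2697.33333333.

2697.33333333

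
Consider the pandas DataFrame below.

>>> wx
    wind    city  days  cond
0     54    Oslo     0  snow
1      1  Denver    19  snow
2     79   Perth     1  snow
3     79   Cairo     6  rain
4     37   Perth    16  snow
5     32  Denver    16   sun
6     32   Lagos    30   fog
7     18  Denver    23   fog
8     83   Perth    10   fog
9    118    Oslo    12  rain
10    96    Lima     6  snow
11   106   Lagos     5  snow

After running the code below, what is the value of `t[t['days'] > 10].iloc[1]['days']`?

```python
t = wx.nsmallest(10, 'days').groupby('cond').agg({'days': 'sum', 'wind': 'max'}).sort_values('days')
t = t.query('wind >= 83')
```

take 10 rows with smallest days:
    wind    city  days  cond
0     54    Oslo     0  snow
2     79   Perth     1  snow
11   106   Lagos     5  snow
3     79   Cairo     6  rain
10    96    Lima     6  snow
8     83   Perth    10   fog
9    118    Oslo    12  rain
4     37   Perth    16  snow
5     32  Denver    16   sun
1      1  Denver    19  snow
group by cond: sum(days), max(wind):
      days  wind
cond            
fog     10    83
rain    18   118
snow    47   106
sun     16    32
sort by days:
      days  wind
cond            
fog     10    83
sun     16    32
rain    18   118
snow    47   106
filter rows where wind >= 83:
      days  wind
cond            
fog     10    83
rain    18   118
snow    47   106
filter rows where days > 10:
      days  wind
cond            
rain    18   118
snow    47   106
Hence 47.

47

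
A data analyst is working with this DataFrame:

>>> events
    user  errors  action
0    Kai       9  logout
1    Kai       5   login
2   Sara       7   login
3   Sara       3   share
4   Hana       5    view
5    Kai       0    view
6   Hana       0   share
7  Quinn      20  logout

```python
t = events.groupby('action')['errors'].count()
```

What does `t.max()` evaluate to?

group by action, count of errors:
action
login     2
logout    2
share     2
view      2
Name: errors, dtype: int64
Then the max of the resulting series: 2

2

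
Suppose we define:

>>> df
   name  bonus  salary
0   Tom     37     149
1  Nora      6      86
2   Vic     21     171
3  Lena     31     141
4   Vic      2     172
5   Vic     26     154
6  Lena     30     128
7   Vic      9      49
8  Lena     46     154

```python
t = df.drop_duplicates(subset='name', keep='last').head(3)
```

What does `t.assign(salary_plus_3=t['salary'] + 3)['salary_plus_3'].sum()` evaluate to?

drop duplicate name (keep=last):
   name  bonus  salary
0   Tom     37     149
1  Nora      6      86
7   Vic      9      49
8  Lena     46     154
take first 3 rows:
   name  bonus  salary
0   Tom     37     149
1  Nora      6      86
7   Vic      9      49
add column salary_plus_3 = t['salary'] + 3:
   name  bonus  salary  salary_plus_3
0   Tom     37     149            152
1  Nora      6      86             89
7   Vic      9      49             52
Hence 293.

293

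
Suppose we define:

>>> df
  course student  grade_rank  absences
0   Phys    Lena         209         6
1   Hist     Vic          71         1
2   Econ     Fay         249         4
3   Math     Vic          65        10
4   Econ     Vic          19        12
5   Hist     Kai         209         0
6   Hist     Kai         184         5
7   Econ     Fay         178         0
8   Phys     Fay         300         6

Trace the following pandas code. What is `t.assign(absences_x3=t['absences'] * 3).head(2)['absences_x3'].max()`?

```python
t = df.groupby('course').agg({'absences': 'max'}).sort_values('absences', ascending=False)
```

36

group by course, max of absences:
        absences
course          
Econ          12
Hist           5
Math          10
Phys           6
sort by absences descending:
        absences
course          
Econ          12
Math          10
Phys           6
Hist           5
add column absences_x3 = t['absences'] * 3:
        absences  absences_x3
course                       
Econ          12           36
Math          10           30
Phys           6           18
Hist           5           15
take first 2 rows:
        absences  absences_x3
course                       
Econ          12           36
Math          10           30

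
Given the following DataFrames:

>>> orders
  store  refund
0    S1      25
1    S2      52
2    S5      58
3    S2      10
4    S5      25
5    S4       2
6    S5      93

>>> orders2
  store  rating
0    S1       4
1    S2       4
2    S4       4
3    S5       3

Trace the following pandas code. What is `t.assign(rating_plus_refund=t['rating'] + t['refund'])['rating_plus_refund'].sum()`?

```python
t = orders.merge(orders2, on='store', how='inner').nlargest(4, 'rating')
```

105

merge on 'store' (how='inner') → 7 rows:
  store  refund  rating
0    S1      25       4
1    S2      52       4
2    S5      58       3
3    S2      10       4
4    S5      25       3
5    S4       2       4
6    S5      93       3
take 4 rows with largest rating:
  store  refund  rating
0    S1      25       4
1    S2      52       4
3    S2      10       4
5    S4       2       4
add column rating_plus_refund = t['rating'] + t['refund']:
  store  refund  rating  rating_plus_refund
0    S1      25       4                  29
1    S2      52       4                  56
3    S2      10       4                  14
5    S4       2       4                   6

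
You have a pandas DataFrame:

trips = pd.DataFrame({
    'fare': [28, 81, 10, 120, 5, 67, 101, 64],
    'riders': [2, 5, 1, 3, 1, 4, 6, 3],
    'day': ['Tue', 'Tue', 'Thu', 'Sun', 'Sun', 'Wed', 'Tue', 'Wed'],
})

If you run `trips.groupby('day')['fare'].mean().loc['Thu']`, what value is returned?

10.0

group by day, mean of fare:
day
Sun    62.5
Thu    10.0
Tue    70.0
Wed    65.5
Name: fare, dtype: float64
Hence 10.0.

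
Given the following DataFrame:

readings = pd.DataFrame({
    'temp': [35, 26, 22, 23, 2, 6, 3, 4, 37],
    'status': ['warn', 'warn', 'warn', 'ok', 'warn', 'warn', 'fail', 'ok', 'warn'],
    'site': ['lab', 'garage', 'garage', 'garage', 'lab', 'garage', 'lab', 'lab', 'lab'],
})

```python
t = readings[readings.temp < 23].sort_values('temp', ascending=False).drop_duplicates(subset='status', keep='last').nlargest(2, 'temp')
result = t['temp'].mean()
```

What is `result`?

filter rows where temp < 23:
   temp status    site
2    22   warn  garage
4     2   warn     lab
5     6   warn  garage
6     3   fail     lab
7     4     ok     lab
sort by temp descending:
   temp status    site
2    22   warn  garage
5     6   warn  garage
7     4     ok     lab
6     3   fail     lab
4     2   warn     lab
drop duplicate status (keep=last):
   temp status site
7     4     ok  lab
6     3   fail  lab
4     2   warn  lab
take 2 rows with largest temp:
   temp status site
7     4     ok  lab
6     3   fail  lab
So mean() = 3.5.

3.5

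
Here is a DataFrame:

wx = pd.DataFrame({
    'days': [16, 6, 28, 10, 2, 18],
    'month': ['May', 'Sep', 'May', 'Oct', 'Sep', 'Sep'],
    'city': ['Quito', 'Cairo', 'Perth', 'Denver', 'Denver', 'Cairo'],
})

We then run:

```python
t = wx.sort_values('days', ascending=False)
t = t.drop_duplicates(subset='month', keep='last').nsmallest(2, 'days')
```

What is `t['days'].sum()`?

sort by days descending:
   days month    city
2    28   May   Perth
5    18   Sep   Cairo
0    16   May   Quito
3    10   Oct  Denver
1     6   Sep   Cairo
4     2   Sep  Denver
drop duplicate month (keep=last):
   days month    city
0    16   May   Quito
3    10   Oct  Denver
4     2   Sep  Denver
take 2 rows with smallest days:
   days month    city
4     2   Sep  Denver
3    10   Oct  Denver
Hence 12.

12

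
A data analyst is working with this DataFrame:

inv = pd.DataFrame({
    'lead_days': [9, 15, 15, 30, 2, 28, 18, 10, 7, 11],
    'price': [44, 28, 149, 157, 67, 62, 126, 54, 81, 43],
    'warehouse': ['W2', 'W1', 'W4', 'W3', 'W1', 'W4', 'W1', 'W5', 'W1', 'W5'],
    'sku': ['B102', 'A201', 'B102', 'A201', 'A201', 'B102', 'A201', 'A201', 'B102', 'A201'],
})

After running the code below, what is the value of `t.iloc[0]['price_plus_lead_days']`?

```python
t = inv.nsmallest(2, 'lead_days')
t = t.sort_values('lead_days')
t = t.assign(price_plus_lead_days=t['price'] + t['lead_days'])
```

take 2 rows with smallest lead_days:
   lead_days  price warehouse   sku
4          2     67        W1  A201
8          7     81        W1  B102
sort by lead_days:
   lead_days  price warehouse   sku
4          2     67        W1  A201
8          7     81        W1  B102
add column price_plus_lead_days = t['price'] + t['lead_days']:
   lead_days  price warehouse   sku  price_plus_lead_days
4          2     67        W1  A201                    69
8          7     81        W1  B102                    88
So iloc[0]['price_plus_lead_days'] = 69.

69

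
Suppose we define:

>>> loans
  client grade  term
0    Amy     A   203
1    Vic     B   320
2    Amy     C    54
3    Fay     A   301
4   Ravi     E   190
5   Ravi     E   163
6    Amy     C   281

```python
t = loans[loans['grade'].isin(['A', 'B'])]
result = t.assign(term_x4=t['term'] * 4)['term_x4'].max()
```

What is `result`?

1280

filter rows where grade in ['A', 'B']:
  client grade  term
0    Amy     A   203
1    Vic     B   320
3    Fay     A   301
add column term_x4 = t['term'] * 4:
  client grade  term  term_x4
0    Amy     A   203      812
1    Vic     B   320     1280
3    Fay     A   301     1204
Then the max of column 'term_x4': 1280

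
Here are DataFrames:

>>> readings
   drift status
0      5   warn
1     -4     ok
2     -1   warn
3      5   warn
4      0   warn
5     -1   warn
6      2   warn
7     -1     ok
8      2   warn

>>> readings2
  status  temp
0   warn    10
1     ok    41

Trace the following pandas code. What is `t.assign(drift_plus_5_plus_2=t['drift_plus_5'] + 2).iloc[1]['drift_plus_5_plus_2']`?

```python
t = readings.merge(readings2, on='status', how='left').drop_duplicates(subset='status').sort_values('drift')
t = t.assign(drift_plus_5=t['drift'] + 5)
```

merge on 'status' (how='left') → 9 rows:
   drift status  temp
0      5   warn    10
1     -4     ok    41
2     -1   warn    10
3      5   warn    10
4      0   warn    10
5     -1   warn    10
6      2   warn    10
7     -1     ok    41
8      2   warn    10
drop duplicate status (keep=first):
   drift status  temp
0      5   warn    10
1     -4     ok    41
sort by drift:
   drift status  temp
1     -4     ok    41
0      5   warn    10
add column drift_plus_5 = t['drift'] + 5:
   drift status  temp  drift_plus_5
1     -4     ok    41             1
0      5   warn    10            10
add column drift_plus_5_plus_2 = t['drift_plus_5'] + 2:
   drift status  temp  drift_plus_5  drift_plus_5_plus_2
1     -4     ok    41             1                    3
0      5   warn    10            10                   12
Then the value at position 1, column 'drift_plus_5_plus_2': 12

12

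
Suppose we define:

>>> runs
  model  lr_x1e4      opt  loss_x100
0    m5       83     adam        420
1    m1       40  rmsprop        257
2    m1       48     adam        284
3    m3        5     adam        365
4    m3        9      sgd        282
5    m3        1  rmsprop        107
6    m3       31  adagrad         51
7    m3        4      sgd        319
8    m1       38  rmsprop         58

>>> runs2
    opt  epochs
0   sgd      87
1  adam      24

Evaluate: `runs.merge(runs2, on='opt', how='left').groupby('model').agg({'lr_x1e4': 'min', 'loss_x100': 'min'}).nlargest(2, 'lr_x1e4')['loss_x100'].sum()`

478

merge on 'opt' (how='left') → 9 rows:
  model  lr_x1e4      opt  loss_x100  epochs
0    m5       83     adam        420    24.0
1    m1       40  rmsprop        257     NaN
2    m1       48     adam        284    24.0
3    m3        5     adam        365    24.0
4    m3        9      sgd        282    87.0
5    m3        1  rmsprop        107     NaN
6    m3       31  adagrad         51     NaN
7    m3        4      sgd        319    87.0
8    m1       38  rmsprop         58     NaN
group by model: min(lr_x1e4), min(loss_x100):
       lr_x1e4  loss_x100
model                    
m1          38         58
m3           1         51
m5          83        420
take 2 rows with largest lr_x1e4:
       lr_x1e4  loss_x100
model                    
m5          83        420
m1          38         58
Reading off the sum of column 'loss_x100', we get 478.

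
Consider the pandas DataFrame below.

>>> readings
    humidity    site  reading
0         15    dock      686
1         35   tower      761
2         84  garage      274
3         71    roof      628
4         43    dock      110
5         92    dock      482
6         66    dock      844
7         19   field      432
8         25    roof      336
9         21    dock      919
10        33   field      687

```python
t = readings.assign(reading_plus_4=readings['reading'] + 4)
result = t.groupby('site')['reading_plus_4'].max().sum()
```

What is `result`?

add column reading_plus_4 = readings['reading'] + 4:
    humidity    site  reading  reading_plus_4
0         15    dock      686             690
1         35   tower      761             765
2         84  garage      274             278
3         71    roof      628             632
4         43    dock      110             114
5         92    dock      482             486
6         66    dock      844             848
7         19   field      432             436
8         25    roof      336             340
9         21    dock      919             923
10        33   field      687             691
group by site, max of reading_plus_4:
site
dock      923
field     691
garage    278
roof      632
tower     765
Name: reading_plus_4, dtype: int64

3289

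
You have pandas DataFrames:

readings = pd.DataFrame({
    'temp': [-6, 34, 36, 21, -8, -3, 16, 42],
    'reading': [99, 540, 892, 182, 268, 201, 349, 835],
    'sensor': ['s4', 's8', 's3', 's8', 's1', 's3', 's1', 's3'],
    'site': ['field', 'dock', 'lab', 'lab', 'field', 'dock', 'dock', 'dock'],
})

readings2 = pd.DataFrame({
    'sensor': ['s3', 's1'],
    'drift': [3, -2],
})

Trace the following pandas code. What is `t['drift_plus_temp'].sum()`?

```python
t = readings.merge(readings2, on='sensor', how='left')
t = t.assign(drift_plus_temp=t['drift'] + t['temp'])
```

88.0

merge on 'sensor' (how='left') → 8 rows:
   temp  reading sensor   site  drift
0    -6       99     s4  field    NaN
1    34      540     s8   dock    NaN
2    36      892     s3    lab    3.0
3    21      182     s8    lab    NaN
4    -8      268     s1  field   -2.0
5    -3      201     s3   dock    3.0
6    16      349     s1   dock   -2.0
7    42      835     s3   dock    3.0
add column drift_plus_temp = t['drift'] + t['temp']:
   temp  reading sensor   site  drift  drift_plus_temp
0    -6       99     s4  field    NaN              NaN
1    34      540     s8   dock    NaN              NaN
2    36      892     s3    lab    3.0             39.0
3    21      182     s8    lab    NaN              NaN
4    -8      268     s1  field   -2.0            -10.0
5    -3      201     s3   dock    3.0              0.0
6    16      349     s1   dock   -2.0             14.0
7    42      835     s3   dock    3.0             45.0
sum of column 'drift_plus_temp' → 88.0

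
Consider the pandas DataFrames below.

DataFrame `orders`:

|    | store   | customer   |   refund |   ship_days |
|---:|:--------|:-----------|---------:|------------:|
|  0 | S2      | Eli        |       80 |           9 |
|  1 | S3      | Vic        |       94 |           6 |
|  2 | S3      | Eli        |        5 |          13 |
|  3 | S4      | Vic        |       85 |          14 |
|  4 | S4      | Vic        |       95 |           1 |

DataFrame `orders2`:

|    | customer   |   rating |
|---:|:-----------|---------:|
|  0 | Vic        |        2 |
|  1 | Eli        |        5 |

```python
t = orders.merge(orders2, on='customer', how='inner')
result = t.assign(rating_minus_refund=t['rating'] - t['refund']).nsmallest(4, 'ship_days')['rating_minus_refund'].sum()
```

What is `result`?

merge on 'customer' (how='inner') → 5 rows:
  store customer  refund  ship_days  rating
0    S2      Eli      80          9       5
1    S3      Vic      94          6       2
2    S3      Eli       5         13       5
3    S4      Vic      85         14       2
4    S4      Vic      95          1       2
add column rating_minus_refund = t['rating'] - t['refund']:
  store customer  refund  ship_days  rating  rating_minus_refund
0    S2      Eli      80          9       5                  -75
1    S3      Vic      94          6       2                  -92
2    S3      Eli       5         13       5                    0
3    S4      Vic      85         14       2                  -83
4    S4      Vic      95          1       2                  -93
take 4 rows with smallest ship_days:
  store customer  refund  ship_days  rating  rating_minus_refund
4    S4      Vic      95          1       2                  -93
1    S3      Vic      94          6       2                  -92
0    S2      Eli      80          9       5                  -75
2    S3      Eli       5         13       5                    0

-260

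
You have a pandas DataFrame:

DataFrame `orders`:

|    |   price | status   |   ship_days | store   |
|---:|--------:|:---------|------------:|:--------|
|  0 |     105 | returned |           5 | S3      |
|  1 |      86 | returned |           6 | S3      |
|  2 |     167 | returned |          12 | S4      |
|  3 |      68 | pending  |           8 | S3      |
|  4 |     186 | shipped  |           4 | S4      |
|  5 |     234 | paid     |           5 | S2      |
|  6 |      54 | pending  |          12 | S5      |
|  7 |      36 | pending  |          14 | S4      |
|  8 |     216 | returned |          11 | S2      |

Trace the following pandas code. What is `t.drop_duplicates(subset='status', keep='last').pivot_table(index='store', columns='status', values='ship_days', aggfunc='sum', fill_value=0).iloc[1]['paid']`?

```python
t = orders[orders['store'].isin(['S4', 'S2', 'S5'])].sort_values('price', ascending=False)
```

filter rows where store in ['S4', 'S2', 'S5']:
   price    status  ship_days store
2    167  returned         12    S4
4    186   shipped          4    S4
5    234      paid          5    S2
6     54   pending         12    S5
7     36   pending         14    S4
8    216  returned         11    S2
sort by price descending:
   price    status  ship_days store
5    234      paid          5    S2
8    216  returned         11    S2
4    186   shipped          4    S4
2    167  returned         12    S4
6     54   pending         12    S5
7     36   pending         14    S4
drop duplicate status (keep=last):
   price    status  ship_days store
5    234      paid          5    S2
4    186   shipped          4    S4
2    167  returned         12    S4
7     36   pending         14    S4
pivot: rows=store, cols=status, sum(ship_days):
status  paid  pending  returned  shipped
store                                   
S2         5        0         0        0
S4         0       14        12        4
Hence 0.

0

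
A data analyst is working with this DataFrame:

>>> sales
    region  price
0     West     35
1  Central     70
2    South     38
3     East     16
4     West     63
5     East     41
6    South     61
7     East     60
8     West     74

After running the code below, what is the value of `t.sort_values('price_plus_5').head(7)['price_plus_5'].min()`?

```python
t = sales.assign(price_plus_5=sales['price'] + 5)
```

add column price_plus_5 = sales['price'] + 5:
    region  price  price_plus_5
0     West     35            40
1  Central     70            75
2    South     38            43
3     East     16            21
4     West     63            68
5     East     41            46
6    South     61            66
7     East     60            65
8     West     74            79
sort by price_plus_5:
    region  price  price_plus_5
3     East     16            21
0     West     35            40
2    South     38            43
5     East     41            46
7     East     60            65
6    South     61            66
4     West     63            68
1  Central     70            75
8     West     74            79
take first 7 rows:
  region  price  price_plus_5
3   East     16            21
0   West     35            40
2  South     38            43
5   East     41            46
7   East     60            65
6  South     61            66
4   West     63            68
The min of column 'price_plus_5' is 21.

21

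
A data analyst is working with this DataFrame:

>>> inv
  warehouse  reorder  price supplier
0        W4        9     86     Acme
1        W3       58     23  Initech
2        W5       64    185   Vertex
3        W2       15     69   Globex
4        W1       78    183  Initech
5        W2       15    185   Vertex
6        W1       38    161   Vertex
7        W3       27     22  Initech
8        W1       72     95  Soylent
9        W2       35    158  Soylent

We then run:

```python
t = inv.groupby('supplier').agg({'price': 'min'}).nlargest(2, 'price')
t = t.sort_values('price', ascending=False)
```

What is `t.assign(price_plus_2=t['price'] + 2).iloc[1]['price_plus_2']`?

97

group by supplier, min of price:
          price
supplier       
Acme         86
Globex       69
Initech      22
Soylent      95
Vertex      161
take 2 rows with largest price:
          price
supplier       
Vertex      161
Soylent      95
sort by price descending:
          price
supplier       
Vertex      161
Soylent      95
add column price_plus_2 = t['price'] + 2:
          price  price_plus_2
supplier                     
Vertex      161           163
Soylent      95            97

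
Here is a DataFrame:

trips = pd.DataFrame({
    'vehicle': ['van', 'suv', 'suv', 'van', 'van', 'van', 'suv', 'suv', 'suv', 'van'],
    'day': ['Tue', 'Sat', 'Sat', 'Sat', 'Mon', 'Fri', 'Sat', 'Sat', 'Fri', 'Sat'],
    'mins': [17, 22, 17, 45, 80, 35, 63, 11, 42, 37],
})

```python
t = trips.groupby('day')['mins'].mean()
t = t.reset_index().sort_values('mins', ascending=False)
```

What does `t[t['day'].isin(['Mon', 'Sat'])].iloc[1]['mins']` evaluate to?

32.5

group by day, mean of mins:
day
Fri    38.5
Mon    80.0
Sat    32.5
Tue    17.0
Name: mins, dtype: float64
reset_index():
   day  mins
0  Fri  38.5
1  Mon  80.0
2  Sat  32.5
3  Tue  17.0
sort by mins descending:
   day  mins
1  Mon  80.0
0  Fri  38.5
2  Sat  32.5
3  Tue  17.0
filter rows where day in ['Mon', 'Sat']:
   day  mins
1  Mon  80.0
2  Sat  32.5
Finally, value at position 1, column 'mins' = 32.5.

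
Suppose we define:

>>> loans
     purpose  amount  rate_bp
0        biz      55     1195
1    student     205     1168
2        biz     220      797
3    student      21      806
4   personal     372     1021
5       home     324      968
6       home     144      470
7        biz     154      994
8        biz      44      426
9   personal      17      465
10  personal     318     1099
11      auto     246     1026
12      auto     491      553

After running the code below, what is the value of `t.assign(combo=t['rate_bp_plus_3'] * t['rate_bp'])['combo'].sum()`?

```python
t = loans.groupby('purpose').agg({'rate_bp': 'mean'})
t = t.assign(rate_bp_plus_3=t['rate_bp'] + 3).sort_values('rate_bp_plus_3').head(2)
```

1144796.75

group by purpose, mean of rate_bp:
             rate_bp
purpose             
auto      789.500000
biz       853.000000
home      719.000000
personal  861.666667
student   987.000000
add column rate_bp_plus_3 = t['rate_bp'] + 3:
             rate_bp  rate_bp_plus_3
purpose                             
auto      789.500000      792.500000
biz       853.000000      856.000000
home      719.000000      722.000000
personal  861.666667      864.666667
student   987.000000      990.000000
sort by rate_bp_plus_3:
             rate_bp  rate_bp_plus_3
purpose                             
home      719.000000      722.000000
auto      789.500000      792.500000
biz       853.000000      856.000000
personal  861.666667      864.666667
student   987.000000      990.000000
take first 2 rows:
         rate_bp  rate_bp_plus_3
purpose                         
home       719.0           722.0
auto       789.5           792.5
add column combo = t['rate_bp_plus_3'] * t['rate_bp']:
         rate_bp  rate_bp_plus_3      combo
purpose                                    
home       719.0           722.0  519118.00
auto       789.5           792.5  625678.75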